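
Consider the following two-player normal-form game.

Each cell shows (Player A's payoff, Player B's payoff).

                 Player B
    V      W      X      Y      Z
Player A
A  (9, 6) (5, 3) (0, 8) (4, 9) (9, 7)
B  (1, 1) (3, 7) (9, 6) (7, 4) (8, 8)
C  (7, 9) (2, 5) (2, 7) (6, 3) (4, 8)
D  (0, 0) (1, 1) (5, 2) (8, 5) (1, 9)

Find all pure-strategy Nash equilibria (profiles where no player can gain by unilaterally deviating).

There is no pure-strategy Nash equilibrium.

For each strategy profile, look for a profitable unilateral deviation.
(A, V): Player B can switch to X (6 → 8). Not NE.
(A, W): Player B can switch to V (3 → 6). Not NE.
(A, X): Player A can switch to B (0 → 9). Not NE.
(A, Y): Player A can switch to B (4 → 7). Not NE.
(A, Z): Player B can switch to X (7 → 8). Not NE.
(B, V): Player A can switch to A (1 → 9). Not NE.
(The remaining 14 profiles each have a profitable deviation by the same check.)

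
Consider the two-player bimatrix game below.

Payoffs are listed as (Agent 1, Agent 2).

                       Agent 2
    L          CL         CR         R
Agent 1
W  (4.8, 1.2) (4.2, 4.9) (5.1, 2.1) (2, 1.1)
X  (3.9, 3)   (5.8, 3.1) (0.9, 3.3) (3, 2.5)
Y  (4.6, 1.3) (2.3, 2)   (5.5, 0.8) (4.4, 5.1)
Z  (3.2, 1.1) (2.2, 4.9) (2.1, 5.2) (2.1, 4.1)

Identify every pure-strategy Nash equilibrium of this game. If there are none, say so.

Agent 1 against L: payoffs 4.8, 3.9, 4.6, 3.2 → best response W.
Agent 1 against CL: payoffs 4.2, 5.8, 2.3, 2.2 → best response X.
Agent 1 against CR: payoffs 5.1, 0.9, 5.5, 2.1 → best response Y.
Agent 1 against R: payoffs 2, 3, 4.4, 2.1 → best response Y.
Agent 2 against W: payoffs 1.2, 4.9, 2.1, 1.1 → best response CL.
Agent 2 against X: payoffs 3, 3.1, 3.3, 2.5 → best response CR.
Agent 2 against Y: payoffs 1.3, 2, 0.8, 5.1 → best response R.
Agent 2 against Z: payoffs 1.1, 4.9, 5.2, 4.1 → best response CR.
Mutual best responses: (Y, R).

(Y, R)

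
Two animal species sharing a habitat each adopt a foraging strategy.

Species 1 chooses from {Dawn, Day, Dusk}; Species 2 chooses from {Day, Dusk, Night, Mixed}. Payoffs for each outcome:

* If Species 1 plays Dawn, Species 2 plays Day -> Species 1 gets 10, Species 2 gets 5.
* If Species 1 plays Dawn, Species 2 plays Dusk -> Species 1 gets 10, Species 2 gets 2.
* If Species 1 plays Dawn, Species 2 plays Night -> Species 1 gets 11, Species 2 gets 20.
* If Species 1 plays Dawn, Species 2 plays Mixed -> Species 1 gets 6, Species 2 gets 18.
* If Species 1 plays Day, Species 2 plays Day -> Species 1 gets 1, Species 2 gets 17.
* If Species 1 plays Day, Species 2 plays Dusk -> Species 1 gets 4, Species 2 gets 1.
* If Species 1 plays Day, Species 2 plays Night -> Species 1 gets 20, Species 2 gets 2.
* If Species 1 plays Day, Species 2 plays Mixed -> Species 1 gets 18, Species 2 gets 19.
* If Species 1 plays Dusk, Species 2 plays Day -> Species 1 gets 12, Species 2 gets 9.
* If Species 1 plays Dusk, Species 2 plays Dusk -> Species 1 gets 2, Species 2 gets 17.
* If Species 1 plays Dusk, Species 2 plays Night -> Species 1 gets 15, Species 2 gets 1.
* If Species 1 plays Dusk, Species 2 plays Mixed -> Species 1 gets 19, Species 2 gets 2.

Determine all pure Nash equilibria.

For each player, find the best response to each opponent profile; mutual best responses are the pure NE.
Species 1 against Day: payoffs 10, 1, 12 → best response Dusk.
Species 1 against Dusk: payoffs 10, 4, 2 → best response Dawn.
Species 1 against Night: payoffs 11, 20, 15 → best response Day.
Species 1 against Mixed: payoffs 6, 18, 19 → best response Dusk.
Species 2 against Dawn: payoffs 5, 2, 20, 18 → best response Night.
Species 2 against Day: payoffs 17, 1, 2, 19 → best response Mixed.
Species 2 against Dusk: payoffs 9, 17, 1, 2 → best response Dusk.
No profile is a mutual best response for all players.

none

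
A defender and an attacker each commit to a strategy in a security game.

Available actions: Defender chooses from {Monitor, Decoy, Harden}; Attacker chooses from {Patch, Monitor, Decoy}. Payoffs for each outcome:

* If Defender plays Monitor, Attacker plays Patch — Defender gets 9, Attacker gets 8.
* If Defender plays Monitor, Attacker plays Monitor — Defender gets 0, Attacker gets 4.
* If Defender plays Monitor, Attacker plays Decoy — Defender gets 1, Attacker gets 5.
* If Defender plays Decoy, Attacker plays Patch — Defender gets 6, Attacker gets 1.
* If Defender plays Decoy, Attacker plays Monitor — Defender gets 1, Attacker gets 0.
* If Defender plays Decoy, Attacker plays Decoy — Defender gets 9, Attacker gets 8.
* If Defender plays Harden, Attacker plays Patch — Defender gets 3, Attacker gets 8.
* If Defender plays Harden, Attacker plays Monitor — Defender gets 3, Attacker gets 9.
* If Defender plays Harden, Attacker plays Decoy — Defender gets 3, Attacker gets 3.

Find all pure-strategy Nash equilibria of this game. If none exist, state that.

(Monitor, Patch): Defender gets 9, best alternative 6; Attacker gets 8, best alternative 5. No profitable deviation — NE.
(Monitor, Monitor): Defender can switch to Decoy (0 → 1). Not NE.
(Monitor, Decoy): Defender can switch to Decoy (1 → 9). Not NE.
(Decoy, Patch): Defender can switch to Monitor (6 → 9). Not NE.
(Decoy, Monitor): Defender can switch to Harden (1 → 3). Not NE.
(Decoy, Decoy): Defender gets 9, best alternative 3; Attacker gets 8, best alternative 1. No profitable deviation — NE.
(Harden, Patch): Defender can switch to Monitor (3 → 9). Not NE.
(Harden, Monitor): Defender gets 3, best alternative 1; Attacker gets 9, best alternative 8. No profitable deviation — NE.
(Harden, Decoy): Defender can switch to Decoy (3 → 9). Not NE.

Pure-strategy Nash equilibria: (Monitor, Patch) and (Decoy, Decoy) and (Harden, Monitor)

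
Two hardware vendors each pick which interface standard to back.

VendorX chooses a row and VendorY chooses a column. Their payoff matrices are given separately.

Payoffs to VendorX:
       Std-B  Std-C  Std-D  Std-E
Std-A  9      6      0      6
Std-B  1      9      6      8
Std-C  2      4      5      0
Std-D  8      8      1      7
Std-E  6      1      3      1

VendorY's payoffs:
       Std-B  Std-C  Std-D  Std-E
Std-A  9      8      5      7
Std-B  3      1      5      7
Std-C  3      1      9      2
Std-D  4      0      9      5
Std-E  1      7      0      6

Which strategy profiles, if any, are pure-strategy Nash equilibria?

Pure-strategy Nash equilibria: (Std-A, Std-B); (Std-B, Std-E)

(Std-A, Std-B): VendorX gets 9, best alternative 8; VendorY gets 9, best alternative 8. No profitable deviation — NE.
(Std-A, Std-C): VendorX can switch to Std-B (6 → 9). Not NE.
(Std-A, Std-D): VendorX can switch to Std-B (0 → 6). Not NE.
(Std-A, Std-E): VendorX can switch to Std-B (6 → 8). Not NE.
(Std-B, Std-B): VendorX can switch to Std-A (1 → 9). Not NE.
(Std-B, Std-C): VendorY can switch to Std-B (1 → 3). Not NE.
(Std-B, Std-D): VendorY can switch to Std-E (5 → 7). Not NE.
(Std-B, Std-E): VendorX gets 8, best alternative 7; VendorY gets 7, best alternative 5. No profitable deviation — NE.
(Std-C, Std-B): VendorX can switch to Std-A (2 → 9). Not NE.
(Std-C, Std-C): VendorX can switch to Std-A (4 → 6). Not NE.
(The remaining 10 profiles each have a profitable deviation by the same check.)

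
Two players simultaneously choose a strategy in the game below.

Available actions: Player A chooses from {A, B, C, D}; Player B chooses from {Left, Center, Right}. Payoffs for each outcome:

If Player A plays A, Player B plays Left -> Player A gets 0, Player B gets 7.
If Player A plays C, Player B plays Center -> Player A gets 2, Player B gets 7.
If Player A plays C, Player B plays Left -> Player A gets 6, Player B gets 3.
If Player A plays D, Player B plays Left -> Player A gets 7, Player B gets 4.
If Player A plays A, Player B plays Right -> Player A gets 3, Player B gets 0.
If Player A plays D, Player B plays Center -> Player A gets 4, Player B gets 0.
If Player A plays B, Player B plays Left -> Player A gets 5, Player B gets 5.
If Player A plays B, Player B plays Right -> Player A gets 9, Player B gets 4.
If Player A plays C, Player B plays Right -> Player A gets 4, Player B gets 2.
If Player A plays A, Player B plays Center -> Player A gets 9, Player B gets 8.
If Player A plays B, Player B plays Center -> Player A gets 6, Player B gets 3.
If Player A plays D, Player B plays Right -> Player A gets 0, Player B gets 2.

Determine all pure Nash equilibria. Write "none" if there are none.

Pure-strategy Nash equilibria: (A, Center), (D, Left)

(A, Left): Player A can switch to B (0 → 5). Not NE.
(A, Center): Player A gets 9, best alternative 6; Player B gets 8, best alternative 7. No profitable deviation — NE.
(A, Right): Player A can switch to B (3 → 9). Not NE.
(B, Left): Player A can switch to C (5 → 6). Not NE.
(B, Center): Player A can switch to A (6 → 9). Not NE.
(B, Right): Player B can switch to Left (4 → 5). Not NE.
(C, Left): Player A can switch to D (6 → 7). Not NE.
(C, Center): Player A can switch to A (2 → 9). Not NE.
(C, Right): Player A can switch to B (4 → 9). Not NE.
(D, Left): Player A gets 7, best alternative 6; Player B gets 4, best alternative 2. No profitable deviation — NE.
(D, Center): Player A can switch to A (4 → 9). Not NE.
(D, Right): Player A can switch to A (0 → 3). Not NE.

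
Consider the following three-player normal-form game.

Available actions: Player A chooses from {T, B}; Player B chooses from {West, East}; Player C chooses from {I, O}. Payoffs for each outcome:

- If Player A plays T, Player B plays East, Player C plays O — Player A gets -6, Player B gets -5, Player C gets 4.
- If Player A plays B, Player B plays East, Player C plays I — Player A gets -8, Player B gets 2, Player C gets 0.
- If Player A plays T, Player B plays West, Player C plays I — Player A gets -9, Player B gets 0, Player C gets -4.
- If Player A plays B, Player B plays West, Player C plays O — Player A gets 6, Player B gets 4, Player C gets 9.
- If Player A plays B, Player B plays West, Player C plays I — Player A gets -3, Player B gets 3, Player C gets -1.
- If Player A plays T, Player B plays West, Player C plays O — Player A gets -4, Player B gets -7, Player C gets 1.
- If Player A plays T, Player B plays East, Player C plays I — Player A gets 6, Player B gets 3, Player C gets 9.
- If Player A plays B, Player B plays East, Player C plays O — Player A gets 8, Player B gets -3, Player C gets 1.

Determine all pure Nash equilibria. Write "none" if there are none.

Player A against (West, I): payoffs -9, -3 → best response B.
Player A against (West, O): payoffs -4, 6 → best response B.
Player A against (East, I): payoffs 6, -8 → best response T.
Player A against (East, O): payoffs -6, 8 → best response B.
Player B against (T, I): payoffs 0, 3 → best response East.
Player B against (T, O): payoffs -7, -5 → best response East.
Player B against (B, I): payoffs 3, 2 → best response West.
Player B against (B, O): payoffs 4, -3 → best response West.
Player C against (T, West): payoffs -4, 1 → best response O.
Player C against (T, East): payoffs 9, 4 → best response I.
Player C against (B, West): payoffs -1, 9 → best response O.
Player C against (B, East): payoffs 0, 1 → best response O.
Mutual best responses: (T, East, I); (B, West, O).

(T, East, I) and (B, West, O)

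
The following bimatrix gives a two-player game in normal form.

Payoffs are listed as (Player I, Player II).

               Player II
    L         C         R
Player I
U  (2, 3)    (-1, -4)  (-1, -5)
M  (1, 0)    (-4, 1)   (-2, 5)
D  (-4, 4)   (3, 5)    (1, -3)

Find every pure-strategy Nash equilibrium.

Player I against L: payoffs 2, 1, -4 → best response U.
Player I against C: payoffs -1, -4, 3 → best response D.
Player I against R: payoffs -1, -2, 1 → best response D.
Player II against U: payoffs 3, -4, -5 → best response L.
Player II against M: payoffs 0, 1, 5 → best response R.
Player II against D: payoffs 4, 5, -3 → best response C.
Mutual best responses: (U, L); (D, C).

(U, L); (D, C)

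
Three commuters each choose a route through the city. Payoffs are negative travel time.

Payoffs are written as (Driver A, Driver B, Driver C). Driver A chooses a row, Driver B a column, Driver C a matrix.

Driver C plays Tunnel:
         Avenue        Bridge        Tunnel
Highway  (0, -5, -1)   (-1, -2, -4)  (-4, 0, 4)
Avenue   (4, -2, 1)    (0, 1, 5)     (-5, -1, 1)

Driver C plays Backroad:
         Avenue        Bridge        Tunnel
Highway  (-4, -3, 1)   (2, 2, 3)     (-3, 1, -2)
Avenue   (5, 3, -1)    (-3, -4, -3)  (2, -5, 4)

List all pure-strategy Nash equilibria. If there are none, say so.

(Highway, Avenue, Tunnel): Driver A can switch to Avenue (0 → 4). Not NE.
(Highway, Avenue, Backroad): Driver A can switch to Avenue (-4 → 5). Not NE.
(Highway, Bridge, Tunnel): Driver A can switch to Avenue (-1 → 0). Not NE.
(Highway, Bridge, Backroad): Driver A gets 2, best alternative -3; Driver B gets 2, best alternative 1; Driver C gets 3, best alternative -4. No profitable deviation — NE.
(Highway, Tunnel, Tunnel): Driver A gets -4, best alternative -5; Driver B gets 0, best alternative -2; Driver C gets 4, best alternative -2. No profitable deviation — NE.
(Highway, Tunnel, Backroad): Driver A can switch to Avenue (-3 → 2). Not NE.
(Avenue, Avenue, Tunnel): Driver B can switch to Bridge (-2 → 1). Not NE.
(Avenue, Avenue, Backroad): Driver C can switch to Tunnel (-1 → 1). Not NE.
(Avenue, Bridge, Tunnel): Driver A gets 0, best alternative -1; Driver B gets 1, best alternative -1; Driver C gets 5, best alternative -3. No profitable deviation — NE.
(Avenue, Bridge, Backroad): Driver A can switch to Highway (-3 → 2). Not NE.
(Avenue, Tunnel, Tunnel): Driver A can switch to Highway (-5 → -4). Not NE.
(Avenue, Tunnel, Backroad): Driver B can switch to Avenue (-5 → 3). Not NE.

The pure Nash equilibria are (Highway, Bridge, Backroad) and (Highway, Tunnel, Tunnel) and (Avenue, Bridge, Tunnel).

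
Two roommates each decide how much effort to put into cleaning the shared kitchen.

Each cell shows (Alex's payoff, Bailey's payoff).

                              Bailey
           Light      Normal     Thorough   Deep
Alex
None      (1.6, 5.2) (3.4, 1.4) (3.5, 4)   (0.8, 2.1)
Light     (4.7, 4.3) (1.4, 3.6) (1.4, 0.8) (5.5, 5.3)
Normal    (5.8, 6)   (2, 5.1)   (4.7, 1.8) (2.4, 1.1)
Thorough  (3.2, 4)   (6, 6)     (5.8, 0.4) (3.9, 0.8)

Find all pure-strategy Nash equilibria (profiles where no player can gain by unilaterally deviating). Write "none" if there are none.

Pure-strategy Nash equilibria: (Light, Deep), (Normal, Light), (Thorough, Normal)

Alex against Light: payoffs 1.6, 4.7, 5.8, 3.2 → best response Normal.
Alex against Normal: payoffs 3.4, 1.4, 2, 6 → best response Thorough.
Alex against Thorough: payoffs 3.5, 1.4, 4.7, 5.8 → best response Thorough.
Alex against Deep: payoffs 0.8, 5.5, 2.4, 3.9 → best response Light.
Bailey against None: payoffs 5.2, 1.4, 4, 2.1 → best response Light.
Bailey against Light: payoffs 4.3, 3.6, 0.8, 5.3 → best response Deep.
Bailey against Normal: payoffs 6, 5.1, 1.8, 1.1 → best response Light.
Bailey against Thorough: payoffs 4, 6, 0.4, 0.8 → best response Normal.
Mutual best responses: (Light, Deep); (Normal, Light); (Thorough, Normal).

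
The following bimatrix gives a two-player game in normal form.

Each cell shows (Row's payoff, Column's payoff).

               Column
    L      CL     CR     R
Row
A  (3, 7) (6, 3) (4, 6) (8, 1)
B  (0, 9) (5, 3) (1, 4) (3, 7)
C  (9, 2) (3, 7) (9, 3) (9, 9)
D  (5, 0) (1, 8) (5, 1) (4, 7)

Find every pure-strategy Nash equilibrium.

The unique pure-strategy Nash equilibrium is (C, R).

For each strategy profile, look for a profitable unilateral deviation.
(A, L): Row can switch to C (3 → 9). Not NE.
(A, CL): Column can switch to L (3 → 7). Not NE.
(A, CR): Row can switch to C (4 → 9). Not NE.
(A, R): Row can switch to C (8 → 9). Not NE.
(B, L): Row can switch to A (0 → 3). Not NE.
(B, CL): Row can switch to A (5 → 6). Not NE.
(B, CR): Row can switch to A (1 → 4). Not NE.
(B, R): Row can switch to A (3 → 8). Not NE.
(C, L): Column can switch to CL (2 → 7). Not NE.
(C, CL): Row can switch to A (3 → 6). Not NE.
(C, CR): Column can switch to CL (3 → 7). Not NE.
(C, R): Row gets 9, best alternative 8; Column gets 9, best alternative 7. No profitable deviation — NE.
(D, L): Row can switch to C (5 → 9). Not NE.
(The remaining 3 profiles each have a profitable deviation by the same check.)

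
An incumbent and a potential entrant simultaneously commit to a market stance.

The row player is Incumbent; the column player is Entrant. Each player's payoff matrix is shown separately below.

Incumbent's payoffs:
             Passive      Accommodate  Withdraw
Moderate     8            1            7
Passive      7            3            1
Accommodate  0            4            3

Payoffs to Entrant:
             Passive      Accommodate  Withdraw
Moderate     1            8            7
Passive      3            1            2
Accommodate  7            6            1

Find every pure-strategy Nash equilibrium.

none

For each strategy profile, look for a profitable unilateral deviation.
(Moderate, Passive): Entrant can switch to Accommodate (1 → 8). Not NE.
(Moderate, Accommodate): Incumbent can switch to Passive (1 → 3). Not NE.
(Moderate, Withdraw): Entrant can switch to Accommodate (7 → 8). Not NE.
(Passive, Passive): Incumbent can switch to Moderate (7 → 8). Not NE.
(Passive, Accommodate): Incumbent can switch to Accommodate (3 → 4). Not NE.
(Passive, Withdraw): Incumbent can switch to Moderate (1 → 7). Not NE.
(Accommodate, Passive): Incumbent can switch to Moderate (0 → 8). Not NE.
(Accommodate, Accommodate): Entrant can switch to Passive (6 → 7). Not NE.
(The remaining 1 profile has a profitable deviation by the same check.)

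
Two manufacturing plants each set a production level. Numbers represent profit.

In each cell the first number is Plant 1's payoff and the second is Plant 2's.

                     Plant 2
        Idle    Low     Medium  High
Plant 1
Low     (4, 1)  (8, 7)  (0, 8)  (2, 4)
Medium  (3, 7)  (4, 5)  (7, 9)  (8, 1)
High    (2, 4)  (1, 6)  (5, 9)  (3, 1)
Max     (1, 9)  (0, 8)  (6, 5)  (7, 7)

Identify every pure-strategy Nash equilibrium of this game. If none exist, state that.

Pure NE: (Medium, Medium)

Mark each player's best response to every combination of opponents' strategies; a profile where every player is best-responding is a pure Nash equilibrium.
Plant 1 against Idle: payoffs 4, 3, 2, 1 → best response Low.
Plant 1 against Low: payoffs 8, 4, 1, 0 → best response Low.
Plant 1 against Medium: payoffs 0, 7, 5, 6 → best response Medium.
Plant 1 against High: payoffs 2, 8, 3, 7 → best response Medium.
Plant 2 against Low: payoffs 1, 7, 8, 4 → best response Medium.
Plant 2 against Medium: payoffs 7, 5, 9, 1 → best response Medium.
Plant 2 against High: payoffs 4, 6, 9, 1 → best response Medium.
Plant 2 against Max: payoffs 9, 8, 5, 7 → best response Idle.
Mutual best responses: (Medium, Medium).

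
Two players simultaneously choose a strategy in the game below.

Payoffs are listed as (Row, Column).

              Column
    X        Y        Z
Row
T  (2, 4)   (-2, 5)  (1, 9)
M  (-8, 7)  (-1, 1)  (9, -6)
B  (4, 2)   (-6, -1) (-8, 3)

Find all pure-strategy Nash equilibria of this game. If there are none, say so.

For each player, find the best response to each opponent profile; mutual best responses are the pure NE.
Row against X: payoffs 2, -8, 4 → best response B.
Row against Y: payoffs -2, -1, -6 → best response M.
Row against Z: payoffs 1, 9, -8 → best response M.
Column against T: payoffs 4, 5, 9 → best response Z.
Column against M: payoffs 7, 1, -6 → best response X.
Column against B: payoffs 2, -1, 3 → best response Z.
No profile is a mutual best response for all players.

There is no pure-strategy Nash equilibrium.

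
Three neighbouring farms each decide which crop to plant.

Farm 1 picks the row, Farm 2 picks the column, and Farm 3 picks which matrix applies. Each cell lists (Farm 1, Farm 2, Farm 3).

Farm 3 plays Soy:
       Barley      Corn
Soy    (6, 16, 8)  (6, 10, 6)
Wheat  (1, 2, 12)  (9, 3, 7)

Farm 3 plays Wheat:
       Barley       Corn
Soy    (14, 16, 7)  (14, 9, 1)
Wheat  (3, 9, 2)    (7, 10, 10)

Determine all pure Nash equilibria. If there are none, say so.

(Soy, Barley, Soy)

Farm 1 against (Barley, Soy): payoffs 6, 1 → best response Soy.
Farm 1 against (Barley, Wheat): payoffs 14, 3 → best response Soy.
Farm 1 against (Corn, Soy): payoffs 6, 9 → best response Wheat.
Farm 1 against (Corn, Wheat): payoffs 14, 7 → best response Soy.
Farm 2 against (Soy, Soy): payoffs 16, 10 → best response Barley.
Farm 2 against (Soy, Wheat): payoffs 16, 9 → best response Barley.
Farm 2 against (Wheat, Soy): payoffs 2, 3 → best response Corn.
Farm 2 against (Wheat, Wheat): payoffs 9, 10 → best response Corn.
Farm 3 against (Soy, Barley): payoffs 8, 7 → best response Soy.
Farm 3 against (Soy, Corn): payoffs 6, 1 → best response Soy.
Farm 3 against (Wheat, Barley): payoffs 12, 2 → best response Soy.
Farm 3 against (Wheat, Corn): payoffs 7, 10 → best response Wheat.
Mutual best responses: (Soy, Barley, Soy).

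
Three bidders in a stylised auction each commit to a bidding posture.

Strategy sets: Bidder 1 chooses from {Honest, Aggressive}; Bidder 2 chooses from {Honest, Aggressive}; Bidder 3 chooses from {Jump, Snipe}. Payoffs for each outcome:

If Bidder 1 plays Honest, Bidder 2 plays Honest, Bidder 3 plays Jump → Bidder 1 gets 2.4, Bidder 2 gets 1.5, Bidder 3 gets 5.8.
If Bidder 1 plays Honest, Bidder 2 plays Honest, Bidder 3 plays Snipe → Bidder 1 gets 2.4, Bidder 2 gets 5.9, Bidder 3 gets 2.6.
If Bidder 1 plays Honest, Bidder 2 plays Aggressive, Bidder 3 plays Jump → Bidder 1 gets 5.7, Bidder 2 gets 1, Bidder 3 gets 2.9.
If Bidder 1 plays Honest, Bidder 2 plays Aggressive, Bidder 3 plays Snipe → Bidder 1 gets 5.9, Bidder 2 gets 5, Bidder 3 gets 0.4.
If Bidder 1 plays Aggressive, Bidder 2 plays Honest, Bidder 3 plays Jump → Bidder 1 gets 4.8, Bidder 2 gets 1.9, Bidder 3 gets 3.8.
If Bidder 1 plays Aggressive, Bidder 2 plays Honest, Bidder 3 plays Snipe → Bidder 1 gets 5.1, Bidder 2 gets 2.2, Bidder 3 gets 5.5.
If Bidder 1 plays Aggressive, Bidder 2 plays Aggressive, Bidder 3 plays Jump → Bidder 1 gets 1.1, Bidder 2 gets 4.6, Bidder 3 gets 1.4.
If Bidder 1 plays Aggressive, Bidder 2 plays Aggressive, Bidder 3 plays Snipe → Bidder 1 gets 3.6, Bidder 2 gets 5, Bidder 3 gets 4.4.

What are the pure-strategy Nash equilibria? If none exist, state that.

Check each profile: it is a Nash equilibrium iff no player can strictly gain by switching unilaterally.
(Honest, Honest, Jump): Bidder 1 can switch to Aggressive (2.4 → 4.8). Not NE.
(Honest, Honest, Snipe): Bidder 1 can switch to Aggressive (2.4 → 5.1). Not NE.
(Honest, Aggressive, Jump): Bidder 2 can switch to Honest (1 → 1.5). Not NE.
(Honest, Aggressive, Snipe): Bidder 2 can switch to Honest (5 → 5.9). Not NE.
(Aggressive, Honest, Jump): Bidder 2 can switch to Aggressive (1.9 → 4.6). Not NE.
(Aggressive, Honest, Snipe): Bidder 2 can switch to Aggressive (2.2 → 5). Not NE.
(The remaining 2 profiles each have a profitable deviation by the same check.)

There is no pure-strategy Nash equilibrium.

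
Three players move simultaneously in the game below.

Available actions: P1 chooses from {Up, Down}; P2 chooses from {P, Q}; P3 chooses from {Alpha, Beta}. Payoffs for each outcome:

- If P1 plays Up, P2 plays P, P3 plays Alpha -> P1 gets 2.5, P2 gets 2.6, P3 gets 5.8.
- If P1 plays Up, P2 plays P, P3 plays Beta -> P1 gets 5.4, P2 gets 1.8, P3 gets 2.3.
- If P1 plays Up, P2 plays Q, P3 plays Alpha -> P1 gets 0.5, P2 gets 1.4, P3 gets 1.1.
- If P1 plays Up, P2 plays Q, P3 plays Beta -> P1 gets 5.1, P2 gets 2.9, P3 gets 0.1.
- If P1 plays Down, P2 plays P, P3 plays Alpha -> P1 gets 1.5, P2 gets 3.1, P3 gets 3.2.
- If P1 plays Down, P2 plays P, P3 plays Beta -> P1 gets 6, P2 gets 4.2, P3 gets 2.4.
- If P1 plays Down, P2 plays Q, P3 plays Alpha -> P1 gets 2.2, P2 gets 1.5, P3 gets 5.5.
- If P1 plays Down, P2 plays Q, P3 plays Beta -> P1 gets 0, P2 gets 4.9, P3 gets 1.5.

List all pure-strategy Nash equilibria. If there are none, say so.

(Up, P, Alpha): P1 gets 2.5, best alternative 1.5; P2 gets 2.6, best alternative 1.4; P3 gets 5.8, best alternative 2.3. No profitable deviation — NE.
(Up, P, Beta): P1 can switch to Down (5.4 → 6). Not NE.
(Up, Q, Alpha): P1 can switch to Down (0.5 → 2.2). Not NE.
(Up, Q, Beta): P3 can switch to Alpha (0.1 → 1.1). Not NE.
(Down, P, Alpha): P1 can switch to Up (1.5 → 2.5). Not NE.
(Down, P, Beta): P2 can switch to Q (4.2 → 4.9). Not NE.
(Down, Q, Alpha): P2 can switch to P (1.5 → 3.1). Not NE.
(Down, Q, Beta): P1 can switch to Up (0 → 5.1). Not NE.

Pure NE: (Up, P, Alpha)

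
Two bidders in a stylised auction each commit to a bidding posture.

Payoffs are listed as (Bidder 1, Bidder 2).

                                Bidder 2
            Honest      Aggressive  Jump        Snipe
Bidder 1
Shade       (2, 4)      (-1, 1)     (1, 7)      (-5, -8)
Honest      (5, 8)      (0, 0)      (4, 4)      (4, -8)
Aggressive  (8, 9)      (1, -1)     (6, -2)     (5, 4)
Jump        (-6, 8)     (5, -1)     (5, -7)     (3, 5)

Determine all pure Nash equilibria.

The unique pure-strategy Nash equilibrium is (Aggressive, Honest).

(Shade, Honest): Bidder 1 can switch to Honest (2 → 5). Not NE.
(Shade, Aggressive): Bidder 1 can switch to Honest (-1 → 0). Not NE.
(Shade, Jump): Bidder 1 can switch to Honest (1 → 4). Not NE.
(Shade, Snipe): Bidder 1 can switch to Honest (-5 → 4). Not NE.
(Honest, Honest): Bidder 1 can switch to Aggressive (5 → 8). Not NE.
(Honest, Aggressive): Bidder 1 can switch to Aggressive (0 → 1). Not NE.
(Aggressive, Honest): Bidder 1 gets 8, best alternative 5; Bidder 2 gets 9, best alternative 4. No profitable deviation — NE.
(The remaining 9 profiles each have a profitable deviation by the same check.)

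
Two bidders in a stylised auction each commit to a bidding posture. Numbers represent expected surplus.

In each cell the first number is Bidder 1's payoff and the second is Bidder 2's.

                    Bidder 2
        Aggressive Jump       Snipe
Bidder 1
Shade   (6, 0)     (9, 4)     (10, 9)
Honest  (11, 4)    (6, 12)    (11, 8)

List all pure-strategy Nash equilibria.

There is no pure-strategy Nash equilibrium.

For each player, find the best response to each opponent profile; mutual best responses are the pure NE.
Bidder 1 against Aggressive: payoffs 6, 11 → best response Honest.
Bidder 1 against Jump: payoffs 9, 6 → best response Shade.
Bidder 1 against Snipe: payoffs 10, 11 → best response Honest.
Bidder 2 against Shade: payoffs 0, 4, 9 → best response Snipe.
Bidder 2 against Honest: payoffs 4, 12, 8 → best response Jump.
No profile is a mutual best response for all players.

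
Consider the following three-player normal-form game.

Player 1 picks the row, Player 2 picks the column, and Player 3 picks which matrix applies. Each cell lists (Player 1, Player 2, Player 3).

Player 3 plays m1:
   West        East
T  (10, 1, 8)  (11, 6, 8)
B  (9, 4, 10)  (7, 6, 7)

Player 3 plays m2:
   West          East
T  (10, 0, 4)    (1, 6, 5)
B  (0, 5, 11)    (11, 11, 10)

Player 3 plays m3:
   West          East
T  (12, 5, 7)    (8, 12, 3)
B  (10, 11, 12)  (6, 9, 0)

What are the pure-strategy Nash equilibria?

(T, West, m1): Player 2 can switch to East (1 → 6). Not NE.
(T, West, m2): Player 2 can switch to East (0 → 6). Not NE.
(T, West, m3): Player 2 can switch to East (5 → 12). Not NE.
(T, East, m1): Player 1 gets 11, best alternative 7; Player 2 gets 6, best alternative 1; Player 3 gets 8, best alternative 5. No profitable deviation — NE.
(T, East, m2): Player 1 can switch to B (1 → 11). Not NE.
(T, East, m3): Player 3 can switch to m1 (3 → 8). Not NE.
(B, West, m1): Player 1 can switch to T (9 → 10). Not NE.
(B, West, m2): Player 1 can switch to T (0 → 10). Not NE.
(B, West, m3): Player 1 can switch to T (10 → 12). Not NE.
(B, East, m1): Player 1 can switch to T (7 → 11). Not NE.
(B, East, m2): Player 1 gets 11, best alternative 1; Player 2 gets 11, best alternative 5; Player 3 gets 10, best alternative 7. No profitable deviation — NE.
(B, East, m3): Player 1 can switch to T (6 → 8). Not NE.

Pure-strategy Nash equilibria: (T, East, m1); (B, East, m2)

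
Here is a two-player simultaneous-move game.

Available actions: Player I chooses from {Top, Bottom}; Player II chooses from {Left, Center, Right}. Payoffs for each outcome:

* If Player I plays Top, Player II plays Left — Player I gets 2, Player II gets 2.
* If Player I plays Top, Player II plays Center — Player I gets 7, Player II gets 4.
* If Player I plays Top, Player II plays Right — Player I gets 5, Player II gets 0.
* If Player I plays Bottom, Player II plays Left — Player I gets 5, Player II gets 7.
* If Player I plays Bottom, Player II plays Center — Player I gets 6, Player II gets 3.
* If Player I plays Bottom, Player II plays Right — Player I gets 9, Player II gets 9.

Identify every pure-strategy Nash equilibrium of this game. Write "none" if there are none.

Player I against Left: payoffs 2, 5 → best response Bottom.
Player I against Center: payoffs 7, 6 → best response Top.
Player I against Right: payoffs 5, 9 → best response Bottom.
Player II against Top: payoffs 2, 4, 0 → best response Center.
Player II against Bottom: payoffs 7, 3, 9 → best response Right.
Mutual best responses: (Top, Center); (Bottom, Right).

The pure Nash equilibria are (Top, Center) and (Bottom, Right).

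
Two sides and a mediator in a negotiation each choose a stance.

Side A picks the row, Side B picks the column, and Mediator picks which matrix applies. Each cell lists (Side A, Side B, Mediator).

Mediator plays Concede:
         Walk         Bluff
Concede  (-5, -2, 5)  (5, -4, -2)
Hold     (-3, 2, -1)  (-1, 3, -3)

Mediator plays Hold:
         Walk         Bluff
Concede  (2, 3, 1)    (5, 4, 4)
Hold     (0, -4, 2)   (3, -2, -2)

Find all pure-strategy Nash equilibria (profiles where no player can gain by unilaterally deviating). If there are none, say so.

(Concede, Walk, Concede): Side A can switch to Hold (-5 → -3). Not NE.
(Concede, Walk, Hold): Side B can switch to Bluff (3 → 4). Not NE.
(Concede, Bluff, Concede): Side B can switch to Walk (-4 → -2). Not NE.
(Concede, Bluff, Hold): Side A gets 5, best alternative 3; Side B gets 4, best alternative 3; Mediator gets 4, best alternative -2. No profitable deviation — NE.
(Hold, Walk, Concede): Side B can switch to Bluff (2 → 3). Not NE.
(Hold, Walk, Hold): Side A can switch to Concede (0 → 2). Not NE.
(Hold, Bluff, Concede): Side A can switch to Concede (-1 → 5). Not NE.
(Hold, Bluff, Hold): Side A can switch to Concede (3 → 5). Not NE.

The unique pure-strategy Nash equilibrium is (Concede, Bluff, Hold).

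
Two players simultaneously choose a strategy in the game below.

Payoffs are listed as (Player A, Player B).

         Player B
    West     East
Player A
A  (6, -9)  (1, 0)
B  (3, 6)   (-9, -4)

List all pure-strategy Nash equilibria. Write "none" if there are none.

(A, East)

(A, West): Player B can switch to East (-9 → 0). Not NE.
(A, East): Player A gets 1, best alternative -9; Player B gets 0, best alternative -9. No profitable deviation — NE.
(B, West): Player A can switch to A (3 → 6). Not NE.
(B, East): Player A can switch to A (-9 → 1). Not NE.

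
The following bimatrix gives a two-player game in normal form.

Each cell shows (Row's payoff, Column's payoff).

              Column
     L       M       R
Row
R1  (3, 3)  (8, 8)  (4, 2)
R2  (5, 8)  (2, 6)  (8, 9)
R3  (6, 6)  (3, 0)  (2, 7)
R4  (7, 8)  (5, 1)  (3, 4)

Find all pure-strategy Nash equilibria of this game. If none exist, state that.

Check each profile: it is a Nash equilibrium iff no player can strictly gain by switching unilaterally.
(R1, L): Row can switch to R2 (3 → 5). Not NE.
(R1, M): Row gets 8, best alternative 5; Column gets 8, best alternative 3. No profitable deviation — NE.
(R1, R): Row can switch to R2 (4 → 8). Not NE.
(R2, L): Row can switch to R3 (5 → 6). Not NE.
(R2, M): Row can switch to R1 (2 → 8). Not NE.
(R2, R): Row gets 8, best alternative 4; Column gets 9, best alternative 8. No profitable deviation — NE.
(R3, L): Row can switch to R4 (6 → 7). Not NE.
(R3, M): Row can switch to R1 (3 → 8). Not NE.
(R4, L): Row gets 7, best alternative 6; Column gets 8, best alternative 4. No profitable deviation — NE.
(The remaining 3 profiles each have a profitable deviation by the same check.)

(R1, M), (R2, R), (R4, L)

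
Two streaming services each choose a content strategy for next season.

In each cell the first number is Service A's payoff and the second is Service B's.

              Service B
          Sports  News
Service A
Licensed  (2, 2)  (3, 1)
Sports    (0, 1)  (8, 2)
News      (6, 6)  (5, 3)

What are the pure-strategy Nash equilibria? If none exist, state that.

For each player, find the best response to each opponent profile; mutual best responses are the pure NE.
Service A against Sports: payoffs 2, 0, 6 → best response News.
Service A against News: payoffs 3, 8, 5 → best response Sports.
Service B against Licensed: payoffs 2, 1 → best response Sports.
Service B against Sports: payoffs 1, 2 → best response News.
Service B against News: payoffs 6, 3 → best response Sports.
Mutual best responses: (Sports, News); (News, Sports).

Pure-strategy Nash equilibria: (Sports, News), (News, Sports)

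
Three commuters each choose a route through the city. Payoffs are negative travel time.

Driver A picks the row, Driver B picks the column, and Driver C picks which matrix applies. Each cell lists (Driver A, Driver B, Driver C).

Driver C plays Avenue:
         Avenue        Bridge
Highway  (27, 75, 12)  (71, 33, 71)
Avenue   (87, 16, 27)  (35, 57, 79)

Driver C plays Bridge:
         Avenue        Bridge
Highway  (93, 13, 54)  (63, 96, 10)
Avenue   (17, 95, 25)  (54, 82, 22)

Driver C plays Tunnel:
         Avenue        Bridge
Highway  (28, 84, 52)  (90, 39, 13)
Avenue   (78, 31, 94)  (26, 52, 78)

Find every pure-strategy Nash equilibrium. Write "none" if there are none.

(Highway, Avenue, Avenue): Driver A can switch to Avenue (27 → 87). Not NE.
(Highway, Avenue, Bridge): Driver B can switch to Bridge (13 → 96). Not NE.
(Highway, Avenue, Tunnel): Driver A can switch to Avenue (28 → 78). Not NE.
(Highway, Bridge, Avenue): Driver B can switch to Avenue (33 → 75). Not NE.
(Highway, Bridge, Bridge): Driver C can switch to Avenue (10 → 71). Not NE.
(Highway, Bridge, Tunnel): Driver B can switch to Avenue (39 → 84). Not NE.
(The remaining 6 profiles each have a profitable deviation by the same check.)

This game has no pure Nash equilibrium.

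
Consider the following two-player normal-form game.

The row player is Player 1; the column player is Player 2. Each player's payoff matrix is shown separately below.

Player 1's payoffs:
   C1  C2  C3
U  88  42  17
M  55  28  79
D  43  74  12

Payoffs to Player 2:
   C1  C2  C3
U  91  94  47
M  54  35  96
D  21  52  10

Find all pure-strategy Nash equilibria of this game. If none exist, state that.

The pure Nash equilibria are (M, C3), (D, C2).

(U, C1): Player 2 can switch to C2 (91 → 94). Not NE.
(U, C2): Player 1 can switch to D (42 → 74). Not NE.
(U, C3): Player 1 can switch to M (17 → 79). Not NE.
(M, C1): Player 1 can switch to U (55 → 88). Not NE.
(M, C2): Player 1 can switch to U (28 → 42). Not NE.
(M, C3): Player 1 gets 79, best alternative 17; Player 2 gets 96, best alternative 54. No profitable deviation — NE.
(D, C1): Player 1 can switch to U (43 → 88). Not NE.
(D, C2): Player 1 gets 74, best alternative 42; Player 2 gets 52, best alternative 21. No profitable deviation — NE.
(D, C3): Player 1 can switch to U (12 → 17). Not NE.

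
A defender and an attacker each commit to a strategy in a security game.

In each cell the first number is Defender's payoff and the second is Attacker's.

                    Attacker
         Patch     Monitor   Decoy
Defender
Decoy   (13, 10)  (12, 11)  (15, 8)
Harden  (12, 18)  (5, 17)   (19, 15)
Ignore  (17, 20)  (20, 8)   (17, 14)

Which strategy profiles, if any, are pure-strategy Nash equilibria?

Pure NE: (Ignore, Patch)

For each strategy profile, look for a profitable unilateral deviation.
(Decoy, Patch): Defender can switch to Ignore (13 → 17). Not NE.
(Decoy, Monitor): Defender can switch to Ignore (12 → 20). Not NE.
(Decoy, Decoy): Defender can switch to Harden (15 → 19). Not NE.
(Harden, Patch): Defender can switch to Decoy (12 → 13). Not NE.
(Harden, Monitor): Defender can switch to Decoy (5 → 12). Not NE.
(Harden, Decoy): Attacker can switch to Patch (15 → 18). Not NE.
(Ignore, Patch): Defender gets 17, best alternative 13; Attacker gets 20, best alternative 14. No profitable deviation — NE.
(The remaining 2 profiles each have a profitable deviation by the same check.)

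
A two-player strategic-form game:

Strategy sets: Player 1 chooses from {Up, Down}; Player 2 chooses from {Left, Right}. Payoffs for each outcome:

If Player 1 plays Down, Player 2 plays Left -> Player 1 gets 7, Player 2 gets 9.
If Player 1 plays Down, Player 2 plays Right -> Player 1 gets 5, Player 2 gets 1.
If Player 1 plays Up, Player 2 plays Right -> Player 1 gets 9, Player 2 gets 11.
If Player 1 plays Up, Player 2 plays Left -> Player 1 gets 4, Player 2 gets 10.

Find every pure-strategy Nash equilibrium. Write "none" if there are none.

Pure-strategy Nash equilibria: (Up, Right) and (Down, Left)

For each player, find the best response to each opponent profile; mutual best responses are the pure NE.
Player 1 against Left: payoffs 4, 7 → best response Down.
Player 1 against Right: payoffs 9, 5 → best response Up.
Player 2 against Up: payoffs 10, 11 → best response Right.
Player 2 against Down: payoffs 9, 1 → best response Left.
Mutual best responses: (Up, Right); (Down, Left).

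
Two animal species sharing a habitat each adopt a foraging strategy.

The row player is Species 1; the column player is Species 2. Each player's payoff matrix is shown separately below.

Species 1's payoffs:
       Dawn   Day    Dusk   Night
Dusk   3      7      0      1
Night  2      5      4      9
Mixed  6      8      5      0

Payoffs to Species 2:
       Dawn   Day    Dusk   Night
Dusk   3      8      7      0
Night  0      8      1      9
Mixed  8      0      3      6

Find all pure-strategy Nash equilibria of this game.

(Dusk, Dawn): Species 1 can switch to Mixed (3 → 6). Not NE.
(Dusk, Day): Species 1 can switch to Mixed (7 → 8). Not NE.
(Dusk, Dusk): Species 1 can switch to Night (0 → 4). Not NE.
(Dusk, Night): Species 1 can switch to Night (1 → 9). Not NE.
(Night, Dawn): Species 1 can switch to Dusk (2 → 3). Not NE.
(Night, Day): Species 1 can switch to Dusk (5 → 7). Not NE.
(Night, Night): Species 1 gets 9, best alternative 1; Species 2 gets 9, best alternative 8. No profitable deviation — NE.
(Mixed, Dawn): Species 1 gets 6, best alternative 3; Species 2 gets 8, best alternative 6. No profitable deviation — NE.
(The remaining 4 profiles each have a profitable deviation by the same check.)

The pure Nash equilibria are (Night, Night) and (Mixed, Dawn).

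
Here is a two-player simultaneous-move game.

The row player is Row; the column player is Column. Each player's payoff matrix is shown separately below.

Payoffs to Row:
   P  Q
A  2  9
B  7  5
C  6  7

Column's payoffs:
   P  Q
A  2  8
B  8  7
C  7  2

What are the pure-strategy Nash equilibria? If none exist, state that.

Mark each player's best response to every combination of opponents' strategies; a profile where every player is best-responding is a pure Nash equilibrium.
Row against P: payoffs 2, 7, 6 → best response B.
Row against Q: payoffs 9, 5, 7 → best response A.
Column against A: payoffs 2, 8 → best response Q.
Column against B: payoffs 8, 7 → best response P.
Column against C: payoffs 7, 2 → best response P.
Mutual best responses: (A, Q); (B, P).

The pure Nash equilibria are (A, Q); (B, P).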